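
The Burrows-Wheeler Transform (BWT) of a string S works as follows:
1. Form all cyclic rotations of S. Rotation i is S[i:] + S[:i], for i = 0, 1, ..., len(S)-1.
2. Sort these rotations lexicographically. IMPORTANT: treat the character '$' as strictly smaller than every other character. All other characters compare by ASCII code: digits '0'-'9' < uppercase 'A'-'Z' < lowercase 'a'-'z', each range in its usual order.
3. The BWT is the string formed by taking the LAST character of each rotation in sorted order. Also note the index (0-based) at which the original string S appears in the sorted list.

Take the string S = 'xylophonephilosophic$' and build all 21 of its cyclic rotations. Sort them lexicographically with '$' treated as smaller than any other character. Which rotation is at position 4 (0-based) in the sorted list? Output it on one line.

All 21 rotations (rotation i = S[i:]+S[:i]):
  rot[0] = xylophonephilosophic$
  rot[1] = ylophonephilosophic$x
  rot[2] = lophonephilosophic$xy
  rot[3] = ophonephilosophic$xyl
  rot[4] = phonephilosophic$xylo
  rot[5] = honephilosophic$xylop
  rot[6] = onephilosophic$xyloph
  rot[7] = nephilosophic$xylopho
  rot[8] = ephilosophic$xylophon
  rot[9] = philosophic$xylophone
  rot[10] = hilosophic$xylophonep
  rot[11] = ilosophic$xylophoneph
  rot[12] = losophic$xylophonephi
  rot[13] = osophic$xylophonephil
  rot[14] = sophic$xylophonephilo
  rot[15] = ophic$xylophonephilos
  rot[16] = phic$xylophonephiloso
  rot[17] = hic$xylophonephilosop
  rot[18] = ic$xylophonephilosoph
  rot[19] = c$xylophonephilosophi
  rot[20] = $xylophonephilosophic
Sorted (with $ < everything):
  sorted[0] = $xylophonephilosophic
  sorted[1] = c$xylophonephilosophi
  sorted[2] = ephilosophic$xylophon
  sorted[3] = hic$xylophonephilosop
  sorted[4] = hilosophic$xylophonep
  sorted[5] = honephilosophic$xylop
  sorted[6] = ic$xylophonephilosoph
  sorted[7] = ilosophic$xylophoneph
  sorted[8] = lophonephilosophic$xy
  sorted[9] = losophic$xylophonephi
  sorted[10] = nephilosophic$xylopho
  sorted[11] = onephilosophic$xyloph
  sorted[12] = ophic$xylophonephilos
  sorted[13] = ophonephilosophic$xyl
  sorted[14] = osophic$xylophonephil
  sorted[15] = phic$xylophonephiloso
  sorted[16] = philosophic$xylophone
  sorted[17] = phonephilosophic$xylo
  sorted[18] = sophic$xylophonephilo
  sorted[19] = xylophonephilosophic$
  sorted[20] = ylophonephilosophic$x
sorted[4] = hilosophic$xylophonep

Answer: hilosophic$xylophonep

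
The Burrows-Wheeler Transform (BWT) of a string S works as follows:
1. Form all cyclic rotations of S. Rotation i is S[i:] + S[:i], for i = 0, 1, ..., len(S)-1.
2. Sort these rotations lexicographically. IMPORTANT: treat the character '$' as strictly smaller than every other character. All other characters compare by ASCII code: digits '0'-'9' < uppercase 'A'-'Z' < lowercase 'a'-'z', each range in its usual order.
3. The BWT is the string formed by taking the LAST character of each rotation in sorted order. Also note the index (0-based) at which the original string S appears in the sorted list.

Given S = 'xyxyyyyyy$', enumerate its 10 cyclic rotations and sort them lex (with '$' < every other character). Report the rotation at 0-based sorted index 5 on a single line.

All 10 rotations (rotation i = S[i:]+S[:i]):
  rot[0] = xyxyyyyyy$
  rot[1] = yxyyyyyy$x
  rot[2] = xyyyyyy$xy
  rot[3] = yyyyyy$xyx
  rot[4] = yyyyy$xyxy
  rot[5] = yyyy$xyxyy
  rot[6] = yyy$xyxyyy
  rot[7] = yy$xyxyyyy
  rot[8] = y$xyxyyyyy
  rot[9] = $xyxyyyyyy
Sorted (with $ < everything):
  sorted[0] = $xyxyyyyyy
  sorted[1] = xyxyyyyyy$
  sorted[2] = xyyyyyy$xy
  sorted[3] = y$xyxyyyyy
  sorted[4] = yxyyyyyy$x
  sorted[5] = yy$xyxyyyy
  sorted[6] = yyy$xyxyyy
  sorted[7] = yyyy$xyxyy
  sorted[8] = yyyyy$xyxy
  sorted[9] = yyyyyy$xyx
sorted[5] = yy$xyxyyyy

Answer: yy$xyxyyyy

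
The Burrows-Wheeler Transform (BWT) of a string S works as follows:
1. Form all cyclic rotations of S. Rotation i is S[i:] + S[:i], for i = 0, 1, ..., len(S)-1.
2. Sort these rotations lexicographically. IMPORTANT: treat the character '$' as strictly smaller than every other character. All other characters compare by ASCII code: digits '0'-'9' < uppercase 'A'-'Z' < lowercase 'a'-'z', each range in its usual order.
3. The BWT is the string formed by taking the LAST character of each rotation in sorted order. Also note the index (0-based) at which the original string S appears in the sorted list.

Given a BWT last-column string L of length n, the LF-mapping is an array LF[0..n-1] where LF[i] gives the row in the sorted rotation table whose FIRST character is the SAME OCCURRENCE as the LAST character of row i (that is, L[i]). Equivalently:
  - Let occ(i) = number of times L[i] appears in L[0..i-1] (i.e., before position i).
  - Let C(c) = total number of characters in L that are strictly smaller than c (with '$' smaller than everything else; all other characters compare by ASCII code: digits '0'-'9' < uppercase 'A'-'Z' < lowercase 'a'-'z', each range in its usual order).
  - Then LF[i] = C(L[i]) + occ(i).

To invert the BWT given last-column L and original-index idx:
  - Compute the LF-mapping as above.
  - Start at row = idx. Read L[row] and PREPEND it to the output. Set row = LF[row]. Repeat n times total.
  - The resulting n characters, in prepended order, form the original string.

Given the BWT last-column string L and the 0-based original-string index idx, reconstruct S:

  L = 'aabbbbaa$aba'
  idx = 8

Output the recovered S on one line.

Answer: baabbababaa$

Derivation:
LF mapping: 1 2 7 8 9 10 3 4 0 5 11 6
Walk LF starting at row 8, prepending L[row]:
  step 1: row=8, L[8]='$', prepend. Next row=LF[8]=0
  step 2: row=0, L[0]='a', prepend. Next row=LF[0]=1
  step 3: row=1, L[1]='a', prepend. Next row=LF[1]=2
  step 4: row=2, L[2]='b', prepend. Next row=LF[2]=7
  step 5: row=7, L[7]='a', prepend. Next row=LF[7]=4
  step 6: row=4, L[4]='b', prepend. Next row=LF[4]=9
  step 7: row=9, L[9]='a', prepend. Next row=LF[9]=5
  step 8: row=5, L[5]='b', prepend. Next row=LF[5]=10
  step 9: row=10, L[10]='b', prepend. Next row=LF[10]=11
  step 10: row=11, L[11]='a', prepend. Next row=LF[11]=6
  step 11: row=6, L[6]='a', prepend. Next row=LF[6]=3
  step 12: row=3, L[3]='b', prepend. Next row=LF[3]=8
Reversed output: baabbababaa$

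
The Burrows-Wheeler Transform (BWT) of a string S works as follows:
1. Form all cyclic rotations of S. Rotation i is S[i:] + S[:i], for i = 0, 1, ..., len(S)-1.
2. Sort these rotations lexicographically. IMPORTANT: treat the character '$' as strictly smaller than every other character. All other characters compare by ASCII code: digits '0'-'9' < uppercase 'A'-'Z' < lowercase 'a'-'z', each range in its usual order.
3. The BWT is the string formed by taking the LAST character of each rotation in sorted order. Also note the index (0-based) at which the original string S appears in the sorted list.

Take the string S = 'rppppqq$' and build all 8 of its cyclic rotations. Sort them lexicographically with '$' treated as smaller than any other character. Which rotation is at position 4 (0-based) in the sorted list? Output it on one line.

All 8 rotations (rotation i = S[i:]+S[:i]):
  rot[0] = rppppqq$
  rot[1] = ppppqq$r
  rot[2] = pppqq$rp
  rot[3] = ppqq$rpp
  rot[4] = pqq$rppp
  rot[5] = qq$rpppp
  rot[6] = q$rppppq
  rot[7] = $rppppqq
Sorted (with $ < everything):
  sorted[0] = $rppppqq
  sorted[1] = ppppqq$r
  sorted[2] = pppqq$rp
  sorted[3] = ppqq$rpp
  sorted[4] = pqq$rppp
  sorted[5] = q$rppppq
  sorted[6] = qq$rpppp
  sorted[7] = rppppqq$
sorted[4] = pqq$rppp

Answer: pqq$rppp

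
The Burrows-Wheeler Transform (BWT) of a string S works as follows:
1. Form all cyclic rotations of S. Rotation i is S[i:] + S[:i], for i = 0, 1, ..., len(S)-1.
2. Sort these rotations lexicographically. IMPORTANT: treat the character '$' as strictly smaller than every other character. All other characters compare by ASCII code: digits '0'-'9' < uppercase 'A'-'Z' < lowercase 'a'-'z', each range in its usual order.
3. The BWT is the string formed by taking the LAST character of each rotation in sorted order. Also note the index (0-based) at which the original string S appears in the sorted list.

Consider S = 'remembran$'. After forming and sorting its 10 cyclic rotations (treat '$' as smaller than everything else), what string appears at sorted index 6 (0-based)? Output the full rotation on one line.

All 10 rotations (rotation i = S[i:]+S[:i]):
  rot[0] = remembran$
  rot[1] = emembran$r
  rot[2] = membran$re
  rot[3] = embran$rem
  rot[4] = mbran$reme
  rot[5] = bran$remem
  rot[6] = ran$rememb
  rot[7] = an$remembr
  rot[8] = n$remembra
  rot[9] = $remembran
Sorted (with $ < everything):
  sorted[0] = $remembran
  sorted[1] = an$remembr
  sorted[2] = bran$remem
  sorted[3] = embran$rem
  sorted[4] = emembran$r
  sorted[5] = mbran$reme
  sorted[6] = membran$re
  sorted[7] = n$remembra
  sorted[8] = ran$rememb
  sorted[9] = remembran$
sorted[6] = membran$re

Answer: membran$re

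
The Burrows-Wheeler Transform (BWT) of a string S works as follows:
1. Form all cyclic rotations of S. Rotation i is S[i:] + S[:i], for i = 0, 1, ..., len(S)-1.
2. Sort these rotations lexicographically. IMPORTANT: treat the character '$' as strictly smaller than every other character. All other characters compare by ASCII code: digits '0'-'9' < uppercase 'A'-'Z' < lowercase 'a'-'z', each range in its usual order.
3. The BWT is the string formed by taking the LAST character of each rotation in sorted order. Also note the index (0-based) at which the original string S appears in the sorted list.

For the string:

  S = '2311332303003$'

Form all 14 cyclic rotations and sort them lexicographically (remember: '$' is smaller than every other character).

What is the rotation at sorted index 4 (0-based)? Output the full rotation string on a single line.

All 14 rotations (rotation i = S[i:]+S[:i]):
  rot[0] = 2311332303003$
  rot[1] = 311332303003$2
  rot[2] = 11332303003$23
  rot[3] = 1332303003$231
  rot[4] = 332303003$2311
  rot[5] = 32303003$23113
  rot[6] = 2303003$231133
  rot[7] = 303003$2311332
  rot[8] = 03003$23113323
  rot[9] = 3003$231133230
  rot[10] = 003$2311332303
  rot[11] = 03$23113323030
  rot[12] = 3$231133230300
  rot[13] = $2311332303003
Sorted (with $ < everything):
  sorted[0] = $2311332303003
  sorted[1] = 003$2311332303
  sorted[2] = 03$23113323030
  sorted[3] = 03003$23113323
  sorted[4] = 11332303003$23
  sorted[5] = 1332303003$231
  sorted[6] = 2303003$231133
  sorted[7] = 2311332303003$
  sorted[8] = 3$231133230300
  sorted[9] = 3003$231133230
  sorted[10] = 303003$2311332
  sorted[11] = 311332303003$2
  sorted[12] = 32303003$23113
  sorted[13] = 332303003$2311
sorted[4] = 11332303003$23

Answer: 11332303003$23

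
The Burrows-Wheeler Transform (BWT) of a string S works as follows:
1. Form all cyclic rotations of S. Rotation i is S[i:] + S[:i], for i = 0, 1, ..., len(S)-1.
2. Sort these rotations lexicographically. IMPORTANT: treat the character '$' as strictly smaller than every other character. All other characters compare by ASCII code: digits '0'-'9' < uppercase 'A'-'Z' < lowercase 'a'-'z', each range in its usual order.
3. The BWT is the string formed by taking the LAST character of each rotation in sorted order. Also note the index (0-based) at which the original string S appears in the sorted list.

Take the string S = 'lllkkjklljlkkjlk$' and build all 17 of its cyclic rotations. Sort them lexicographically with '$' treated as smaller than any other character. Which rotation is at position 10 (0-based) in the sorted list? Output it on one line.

All 17 rotations (rotation i = S[i:]+S[:i]):
  rot[0] = lllkkjklljlkkjlk$
  rot[1] = llkkjklljlkkjlk$l
  rot[2] = lkkjklljlkkjlk$ll
  rot[3] = kkjklljlkkjlk$lll
  rot[4] = kjklljlkkjlk$lllk
  rot[5] = jklljlkkjlk$lllkk
  rot[6] = klljlkkjlk$lllkkj
  rot[7] = lljlkkjlk$lllkkjk
  rot[8] = ljlkkjlk$lllkkjkl
  rot[9] = jlkkjlk$lllkkjkll
  rot[10] = lkkjlk$lllkkjkllj
  rot[11] = kkjlk$lllkkjklljl
  rot[12] = kjlk$lllkkjklljlk
  rot[13] = jlk$lllkkjklljlkk
  rot[14] = lk$lllkkjklljlkkj
  rot[15] = k$lllkkjklljlkkjl
  rot[16] = $lllkkjklljlkkjlk
Sorted (with $ < everything):
  sorted[0] = $lllkkjklljlkkjlk
  sorted[1] = jklljlkkjlk$lllkk
  sorted[2] = jlk$lllkkjklljlkk
  sorted[3] = jlkkjlk$lllkkjkll
  sorted[4] = k$lllkkjklljlkkjl
  sorted[5] = kjklljlkkjlk$lllk
  sorted[6] = kjlk$lllkkjklljlk
  sorted[7] = kkjklljlkkjlk$lll
  sorted[8] = kkjlk$lllkkjklljl
  sorted[9] = klljlkkjlk$lllkkj
  sorted[10] = ljlkkjlk$lllkkjkl
  sorted[11] = lk$lllkkjklljlkkj
  sorted[12] = lkkjklljlkkjlk$ll
  sorted[13] = lkkjlk$lllkkjkllj
  sorted[14] = lljlkkjlk$lllkkjk
  sorted[15] = llkkjklljlkkjlk$l
  sorted[16] = lllkkjklljlkkjlk$
sorted[10] = ljlkkjlk$lllkkjkl

Answer: ljlkkjlk$lllkkjkl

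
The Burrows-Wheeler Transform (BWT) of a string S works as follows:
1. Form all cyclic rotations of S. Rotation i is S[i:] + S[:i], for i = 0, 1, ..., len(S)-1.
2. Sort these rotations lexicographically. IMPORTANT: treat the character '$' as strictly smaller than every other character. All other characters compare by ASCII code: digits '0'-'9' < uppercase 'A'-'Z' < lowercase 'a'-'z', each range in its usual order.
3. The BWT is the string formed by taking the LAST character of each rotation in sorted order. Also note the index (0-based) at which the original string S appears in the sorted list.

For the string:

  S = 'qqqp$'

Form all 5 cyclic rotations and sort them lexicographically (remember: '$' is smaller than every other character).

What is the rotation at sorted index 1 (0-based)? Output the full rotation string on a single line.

Answer: p$qqq

Derivation:
All 5 rotations (rotation i = S[i:]+S[:i]):
  rot[0] = qqqp$
  rot[1] = qqp$q
  rot[2] = qp$qq
  rot[3] = p$qqq
  rot[4] = $qqqp
Sorted (with $ < everything):
  sorted[0] = $qqqp
  sorted[1] = p$qqq
  sorted[2] = qp$qq
  sorted[3] = qqp$q
  sorted[4] = qqqp$
sorted[1] = p$qqq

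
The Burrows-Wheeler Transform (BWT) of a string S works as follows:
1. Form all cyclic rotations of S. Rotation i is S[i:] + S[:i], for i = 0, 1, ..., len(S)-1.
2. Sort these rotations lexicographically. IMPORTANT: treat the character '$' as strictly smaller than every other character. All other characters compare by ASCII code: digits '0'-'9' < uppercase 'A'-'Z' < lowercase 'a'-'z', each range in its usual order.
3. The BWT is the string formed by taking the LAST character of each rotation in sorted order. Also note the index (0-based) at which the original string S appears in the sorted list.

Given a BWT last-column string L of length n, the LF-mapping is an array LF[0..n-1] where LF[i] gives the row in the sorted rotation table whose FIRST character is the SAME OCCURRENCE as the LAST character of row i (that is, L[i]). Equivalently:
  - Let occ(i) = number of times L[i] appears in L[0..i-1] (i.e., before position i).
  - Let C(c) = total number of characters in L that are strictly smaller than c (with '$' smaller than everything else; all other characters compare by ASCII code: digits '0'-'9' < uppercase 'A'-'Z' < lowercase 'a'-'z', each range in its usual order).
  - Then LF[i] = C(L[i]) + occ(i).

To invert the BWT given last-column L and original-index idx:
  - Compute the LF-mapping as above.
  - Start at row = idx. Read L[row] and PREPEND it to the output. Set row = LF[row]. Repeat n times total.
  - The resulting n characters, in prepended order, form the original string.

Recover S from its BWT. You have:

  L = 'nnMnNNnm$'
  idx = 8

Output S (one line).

LF mapping: 5 6 1 7 2 3 8 4 0
Walk LF starting at row 8, prepending L[row]:
  step 1: row=8, L[8]='$', prepend. Next row=LF[8]=0
  step 2: row=0, L[0]='n', prepend. Next row=LF[0]=5
  step 3: row=5, L[5]='N', prepend. Next row=LF[5]=3
  step 4: row=3, L[3]='n', prepend. Next row=LF[3]=7
  step 5: row=7, L[7]='m', prepend. Next row=LF[7]=4
  step 6: row=4, L[4]='N', prepend. Next row=LF[4]=2
  step 7: row=2, L[2]='M', prepend. Next row=LF[2]=1
  step 8: row=1, L[1]='n', prepend. Next row=LF[1]=6
  step 9: row=6, L[6]='n', prepend. Next row=LF[6]=8
Reversed output: nnMNmnNn$

Answer: nnMNmnNn$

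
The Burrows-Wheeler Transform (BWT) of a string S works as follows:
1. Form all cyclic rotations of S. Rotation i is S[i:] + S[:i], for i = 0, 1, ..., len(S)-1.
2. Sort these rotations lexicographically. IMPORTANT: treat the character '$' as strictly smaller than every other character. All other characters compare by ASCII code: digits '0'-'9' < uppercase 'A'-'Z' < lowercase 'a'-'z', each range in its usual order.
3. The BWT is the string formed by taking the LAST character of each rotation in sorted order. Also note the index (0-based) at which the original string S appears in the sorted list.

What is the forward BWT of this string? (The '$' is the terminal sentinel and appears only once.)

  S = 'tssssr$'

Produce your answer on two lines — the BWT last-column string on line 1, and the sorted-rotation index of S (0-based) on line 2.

Answer: rsssst$
6

Derivation:
All 7 rotations (rotation i = S[i:]+S[:i]):
  rot[0] = tssssr$
  rot[1] = ssssr$t
  rot[2] = sssr$ts
  rot[3] = ssr$tss
  rot[4] = sr$tsss
  rot[5] = r$tssss
  rot[6] = $tssssr
Sorted (with $ < everything):
  sorted[0] = $tssssr  (last char: 'r')
  sorted[1] = r$tssss  (last char: 's')
  sorted[2] = sr$tsss  (last char: 's')
  sorted[3] = ssr$tss  (last char: 's')
  sorted[4] = sssr$ts  (last char: 's')
  sorted[5] = ssssr$t  (last char: 't')
  sorted[6] = tssssr$  (last char: '$')
Last column: rsssst$
Original string S is at sorted index 6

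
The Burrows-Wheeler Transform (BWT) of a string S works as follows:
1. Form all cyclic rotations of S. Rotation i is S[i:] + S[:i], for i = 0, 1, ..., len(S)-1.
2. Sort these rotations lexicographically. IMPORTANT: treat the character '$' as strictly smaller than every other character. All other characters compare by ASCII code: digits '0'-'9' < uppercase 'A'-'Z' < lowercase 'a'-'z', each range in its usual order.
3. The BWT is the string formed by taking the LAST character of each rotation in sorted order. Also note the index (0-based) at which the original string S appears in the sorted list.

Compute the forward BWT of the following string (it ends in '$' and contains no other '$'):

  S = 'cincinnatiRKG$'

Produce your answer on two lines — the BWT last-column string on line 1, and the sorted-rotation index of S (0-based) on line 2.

All 14 rotations (rotation i = S[i:]+S[:i]):
  rot[0] = cincinnatiRKG$
  rot[1] = incinnatiRKG$c
  rot[2] = ncinnatiRKG$ci
  rot[3] = cinnatiRKG$cin
  rot[4] = innatiRKG$cinc
  rot[5] = nnatiRKG$cinci
  rot[6] = natiRKG$cincin
  rot[7] = atiRKG$cincinn
  rot[8] = tiRKG$cincinna
  rot[9] = iRKG$cincinnat
  rot[10] = RKG$cincinnati
  rot[11] = KG$cincinnatiR
  rot[12] = G$cincinnatiRK
  rot[13] = $cincinnatiRKG
Sorted (with $ < everything):
  sorted[0] = $cincinnatiRKG  (last char: 'G')
  sorted[1] = G$cincinnatiRK  (last char: 'K')
  sorted[2] = KG$cincinnatiR  (last char: 'R')
  sorted[3] = RKG$cincinnati  (last char: 'i')
  sorted[4] = atiRKG$cincinn  (last char: 'n')
  sorted[5] = cincinnatiRKG$  (last char: '$')
  sorted[6] = cinnatiRKG$cin  (last char: 'n')
  sorted[7] = iRKG$cincinnat  (last char: 't')
  sorted[8] = incinnatiRKG$c  (last char: 'c')
  sorted[9] = innatiRKG$cinc  (last char: 'c')
  sorted[10] = natiRKG$cincin  (last char: 'n')
  sorted[11] = ncinnatiRKG$ci  (last char: 'i')
  sorted[12] = nnatiRKG$cinci  (last char: 'i')
  sorted[13] = tiRKG$cincinna  (last char: 'a')
Last column: GKRin$ntccniia
Original string S is at sorted index 5

Answer: GKRin$ntccniia
5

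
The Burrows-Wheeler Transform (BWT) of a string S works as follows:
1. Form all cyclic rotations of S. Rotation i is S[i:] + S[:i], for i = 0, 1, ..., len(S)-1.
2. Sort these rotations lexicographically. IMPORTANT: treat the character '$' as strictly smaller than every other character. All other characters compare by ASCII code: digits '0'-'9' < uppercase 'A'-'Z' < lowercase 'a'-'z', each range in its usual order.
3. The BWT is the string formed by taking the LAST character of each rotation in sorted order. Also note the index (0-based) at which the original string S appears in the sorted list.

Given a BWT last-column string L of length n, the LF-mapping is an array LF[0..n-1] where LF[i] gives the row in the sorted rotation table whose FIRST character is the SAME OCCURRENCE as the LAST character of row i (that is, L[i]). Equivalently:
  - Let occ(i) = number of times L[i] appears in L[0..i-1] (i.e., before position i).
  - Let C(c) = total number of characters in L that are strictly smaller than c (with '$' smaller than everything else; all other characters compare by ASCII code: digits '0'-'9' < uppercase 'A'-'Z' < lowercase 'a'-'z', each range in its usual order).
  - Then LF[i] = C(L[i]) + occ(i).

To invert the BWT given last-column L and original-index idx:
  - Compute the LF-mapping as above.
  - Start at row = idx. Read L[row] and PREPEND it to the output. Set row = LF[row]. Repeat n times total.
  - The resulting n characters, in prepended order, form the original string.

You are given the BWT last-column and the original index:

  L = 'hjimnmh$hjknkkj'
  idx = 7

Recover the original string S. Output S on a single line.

LF mapping: 1 5 4 11 13 12 2 0 3 6 8 14 9 10 7
Walk LF starting at row 7, prepending L[row]:
  step 1: row=7, L[7]='$', prepend. Next row=LF[7]=0
  step 2: row=0, L[0]='h', prepend. Next row=LF[0]=1
  step 3: row=1, L[1]='j', prepend. Next row=LF[1]=5
  step 4: row=5, L[5]='m', prepend. Next row=LF[5]=12
  step 5: row=12, L[12]='k', prepend. Next row=LF[12]=9
  step 6: row=9, L[9]='j', prepend. Next row=LF[9]=6
  step 7: row=6, L[6]='h', prepend. Next row=LF[6]=2
  step 8: row=2, L[2]='i', prepend. Next row=LF[2]=4
  step 9: row=4, L[4]='n', prepend. Next row=LF[4]=13
  step 10: row=13, L[13]='k', prepend. Next row=LF[13]=10
  step 11: row=10, L[10]='k', prepend. Next row=LF[10]=8
  step 12: row=8, L[8]='h', prepend. Next row=LF[8]=3
  step 13: row=3, L[3]='m', prepend. Next row=LF[3]=11
  step 14: row=11, L[11]='n', prepend. Next row=LF[11]=14
  step 15: row=14, L[14]='j', prepend. Next row=LF[14]=7
Reversed output: jnmhkknihjkmjh$

Answer: jnmhkknihjkmjh$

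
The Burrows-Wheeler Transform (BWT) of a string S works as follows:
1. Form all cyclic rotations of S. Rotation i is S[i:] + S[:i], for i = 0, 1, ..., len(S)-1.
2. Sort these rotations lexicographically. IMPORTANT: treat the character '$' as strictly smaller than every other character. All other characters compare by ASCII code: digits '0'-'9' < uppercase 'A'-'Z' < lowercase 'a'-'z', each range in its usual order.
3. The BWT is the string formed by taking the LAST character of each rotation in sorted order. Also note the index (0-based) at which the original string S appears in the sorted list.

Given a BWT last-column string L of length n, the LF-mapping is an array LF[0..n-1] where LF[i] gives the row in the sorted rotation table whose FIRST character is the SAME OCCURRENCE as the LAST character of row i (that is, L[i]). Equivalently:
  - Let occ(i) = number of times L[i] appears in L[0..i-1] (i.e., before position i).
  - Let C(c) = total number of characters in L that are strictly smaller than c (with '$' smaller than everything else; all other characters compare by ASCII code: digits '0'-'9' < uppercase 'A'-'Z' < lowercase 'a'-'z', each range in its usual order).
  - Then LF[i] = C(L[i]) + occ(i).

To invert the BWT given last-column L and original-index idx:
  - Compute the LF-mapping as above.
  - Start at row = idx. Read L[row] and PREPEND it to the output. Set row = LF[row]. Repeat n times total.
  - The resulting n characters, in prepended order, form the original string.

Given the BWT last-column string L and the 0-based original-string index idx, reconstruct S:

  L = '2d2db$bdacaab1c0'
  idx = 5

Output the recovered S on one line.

LF mapping: 3 13 4 14 8 0 9 15 5 11 6 7 10 2 12 1
Walk LF starting at row 5, prepending L[row]:
  step 1: row=5, L[5]='$', prepend. Next row=LF[5]=0
  step 2: row=0, L[0]='2', prepend. Next row=LF[0]=3
  step 3: row=3, L[3]='d', prepend. Next row=LF[3]=14
  step 4: row=14, L[14]='c', prepend. Next row=LF[14]=12
  step 5: row=12, L[12]='b', prepend. Next row=LF[12]=10
  step 6: row=10, L[10]='a', prepend. Next row=LF[10]=6
  step 7: row=6, L[6]='b', prepend. Next row=LF[6]=9
  step 8: row=9, L[9]='c', prepend. Next row=LF[9]=11
  step 9: row=11, L[11]='a', prepend. Next row=LF[11]=7
  step 10: row=7, L[7]='d', prepend. Next row=LF[7]=15
  step 11: row=15, L[15]='0', prepend. Next row=LF[15]=1
  step 12: row=1, L[1]='d', prepend. Next row=LF[1]=13
  step 13: row=13, L[13]='1', prepend. Next row=LF[13]=2
  step 14: row=2, L[2]='2', prepend. Next row=LF[2]=4
  step 15: row=4, L[4]='b', prepend. Next row=LF[4]=8
  step 16: row=8, L[8]='a', prepend. Next row=LF[8]=5
Reversed output: ab21d0dacbabcd2$

Answer: ab21d0dacbabcd2$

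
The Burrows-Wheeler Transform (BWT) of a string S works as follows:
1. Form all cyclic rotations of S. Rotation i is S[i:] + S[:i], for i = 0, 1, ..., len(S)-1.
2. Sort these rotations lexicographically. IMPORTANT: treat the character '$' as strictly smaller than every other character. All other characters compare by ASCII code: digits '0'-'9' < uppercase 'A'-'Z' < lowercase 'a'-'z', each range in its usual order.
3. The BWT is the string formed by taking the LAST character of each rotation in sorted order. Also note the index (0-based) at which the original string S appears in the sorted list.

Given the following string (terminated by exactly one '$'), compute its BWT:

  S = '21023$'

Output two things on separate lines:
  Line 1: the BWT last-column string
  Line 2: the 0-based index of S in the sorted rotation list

All 6 rotations (rotation i = S[i:]+S[:i]):
  rot[0] = 21023$
  rot[1] = 1023$2
  rot[2] = 023$21
  rot[3] = 23$210
  rot[4] = 3$2102
  rot[5] = $21023
Sorted (with $ < everything):
  sorted[0] = $21023  (last char: '3')
  sorted[1] = 023$21  (last char: '1')
  sorted[2] = 1023$2  (last char: '2')
  sorted[3] = 21023$  (last char: '$')
  sorted[4] = 23$210  (last char: '0')
  sorted[5] = 3$2102  (last char: '2')
Last column: 312$02
Original string S is at sorted index 3

Answer: 312$02
3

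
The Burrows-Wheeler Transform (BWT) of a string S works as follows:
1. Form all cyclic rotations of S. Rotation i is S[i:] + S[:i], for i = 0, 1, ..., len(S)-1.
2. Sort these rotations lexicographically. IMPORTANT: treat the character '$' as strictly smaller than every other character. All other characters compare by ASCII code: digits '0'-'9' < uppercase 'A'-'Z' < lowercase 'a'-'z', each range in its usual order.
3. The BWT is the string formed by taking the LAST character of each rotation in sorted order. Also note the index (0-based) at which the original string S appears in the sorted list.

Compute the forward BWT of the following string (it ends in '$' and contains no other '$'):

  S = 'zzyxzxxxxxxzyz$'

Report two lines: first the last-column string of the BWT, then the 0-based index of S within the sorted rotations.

All 15 rotations (rotation i = S[i:]+S[:i]):
  rot[0] = zzyxzxxxxxxzyz$
  rot[1] = zyxzxxxxxxzyz$z
  rot[2] = yxzxxxxxxzyz$zz
  rot[3] = xzxxxxxxzyz$zzy
  rot[4] = zxxxxxxzyz$zzyx
  rot[5] = xxxxxxzyz$zzyxz
  rot[6] = xxxxxzyz$zzyxzx
  rot[7] = xxxxzyz$zzyxzxx
  rot[8] = xxxzyz$zzyxzxxx
  rot[9] = xxzyz$zzyxzxxxx
  rot[10] = xzyz$zzyxzxxxxx
  rot[11] = zyz$zzyxzxxxxxx
  rot[12] = yz$zzyxzxxxxxxz
  rot[13] = z$zzyxzxxxxxxzy
  rot[14] = $zzyxzxxxxxxzyz
Sorted (with $ < everything):
  sorted[0] = $zzyxzxxxxxxzyz  (last char: 'z')
  sorted[1] = xxxxxxzyz$zzyxz  (last char: 'z')
  sorted[2] = xxxxxzyz$zzyxzx  (last char: 'x')
  sorted[3] = xxxxzyz$zzyxzxx  (last char: 'x')
  sorted[4] = xxxzyz$zzyxzxxx  (last char: 'x')
  sorted[5] = xxzyz$zzyxzxxxx  (last char: 'x')
  sorted[6] = xzxxxxxxzyz$zzy  (last char: 'y')
  sorted[7] = xzyz$zzyxzxxxxx  (last char: 'x')
  sorted[8] = yxzxxxxxxzyz$zz  (last char: 'z')
  sorted[9] = yz$zzyxzxxxxxxz  (last char: 'z')
  sorted[10] = z$zzyxzxxxxxxzy  (last char: 'y')
  sorted[11] = zxxxxxxzyz$zzyx  (last char: 'x')
  sorted[12] = zyxzxxxxxxzyz$z  (last char: 'z')
  sorted[13] = zyz$zzyxzxxxxxx  (last char: 'x')
  sorted[14] = zzyxzxxxxxxzyz$  (last char: '$')
Last column: zzxxxxyxzzyxzx$
Original string S is at sorted index 14

Answer: zzxxxxyxzzyxzx$
14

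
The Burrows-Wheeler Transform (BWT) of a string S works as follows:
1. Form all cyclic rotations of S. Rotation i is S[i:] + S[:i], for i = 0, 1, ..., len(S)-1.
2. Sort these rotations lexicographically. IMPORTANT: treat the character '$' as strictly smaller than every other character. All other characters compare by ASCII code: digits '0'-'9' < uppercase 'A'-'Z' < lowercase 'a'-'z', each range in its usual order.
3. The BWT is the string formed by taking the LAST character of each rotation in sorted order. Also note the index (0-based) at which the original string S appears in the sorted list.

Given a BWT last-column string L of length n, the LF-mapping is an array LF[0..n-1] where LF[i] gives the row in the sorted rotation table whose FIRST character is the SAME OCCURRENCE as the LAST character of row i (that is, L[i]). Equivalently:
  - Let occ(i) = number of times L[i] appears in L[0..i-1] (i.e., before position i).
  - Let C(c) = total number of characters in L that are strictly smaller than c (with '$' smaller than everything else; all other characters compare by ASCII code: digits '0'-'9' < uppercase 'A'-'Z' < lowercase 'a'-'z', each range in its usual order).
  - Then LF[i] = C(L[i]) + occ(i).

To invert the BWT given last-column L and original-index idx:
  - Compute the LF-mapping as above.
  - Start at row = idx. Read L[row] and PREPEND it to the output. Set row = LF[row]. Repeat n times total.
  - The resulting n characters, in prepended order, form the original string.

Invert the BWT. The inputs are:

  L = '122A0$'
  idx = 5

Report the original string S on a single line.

Answer: A2021$

Derivation:
LF mapping: 2 3 4 5 1 0
Walk LF starting at row 5, prepending L[row]:
  step 1: row=5, L[5]='$', prepend. Next row=LF[5]=0
  step 2: row=0, L[0]='1', prepend. Next row=LF[0]=2
  step 3: row=2, L[2]='2', prepend. Next row=LF[2]=4
  step 4: row=4, L[4]='0', prepend. Next row=LF[4]=1
  step 5: row=1, L[1]='2', prepend. Next row=LF[1]=3
  step 6: row=3, L[3]='A', prepend. Next row=LF[3]=5
Reversed output: A2021$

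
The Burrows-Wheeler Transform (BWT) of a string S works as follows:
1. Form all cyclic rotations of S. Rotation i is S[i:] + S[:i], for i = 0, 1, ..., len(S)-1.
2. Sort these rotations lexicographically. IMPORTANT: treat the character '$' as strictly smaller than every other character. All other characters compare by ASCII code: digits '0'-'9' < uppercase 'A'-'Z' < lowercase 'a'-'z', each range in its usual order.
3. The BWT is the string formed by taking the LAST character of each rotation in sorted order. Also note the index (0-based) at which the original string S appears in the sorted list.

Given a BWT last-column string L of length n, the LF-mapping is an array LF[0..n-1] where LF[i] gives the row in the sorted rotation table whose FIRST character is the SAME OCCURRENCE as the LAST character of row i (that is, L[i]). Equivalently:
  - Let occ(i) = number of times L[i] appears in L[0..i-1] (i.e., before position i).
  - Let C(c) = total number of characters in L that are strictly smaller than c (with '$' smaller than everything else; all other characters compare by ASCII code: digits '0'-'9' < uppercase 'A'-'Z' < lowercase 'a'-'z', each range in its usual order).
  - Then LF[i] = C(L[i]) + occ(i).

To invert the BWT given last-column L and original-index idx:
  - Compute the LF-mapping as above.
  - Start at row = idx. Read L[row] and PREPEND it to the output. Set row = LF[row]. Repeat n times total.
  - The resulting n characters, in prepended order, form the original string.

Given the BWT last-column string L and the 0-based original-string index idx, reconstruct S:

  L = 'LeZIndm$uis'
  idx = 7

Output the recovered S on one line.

Answer: misundeIZL$

Derivation:
LF mapping: 2 5 3 1 8 4 7 0 10 6 9
Walk LF starting at row 7, prepending L[row]:
  step 1: row=7, L[7]='$', prepend. Next row=LF[7]=0
  step 2: row=0, L[0]='L', prepend. Next row=LF[0]=2
  step 3: row=2, L[2]='Z', prepend. Next row=LF[2]=3
  step 4: row=3, L[3]='I', prepend. Next row=LF[3]=1
  step 5: row=1, L[1]='e', prepend. Next row=LF[1]=5
  step 6: row=5, L[5]='d', prepend. Next row=LF[5]=4
  step 7: row=4, L[4]='n', prepend. Next row=LF[4]=8
  step 8: row=8, L[8]='u', prepend. Next row=LF[8]=10
  step 9: row=10, L[10]='s', prepend. Next row=LF[10]=9
  step 10: row=9, L[9]='i', prepend. Next row=LF[9]=6
  step 11: row=6, L[6]='m', prepend. Next row=LF[6]=7
Reversed output: misundeIZL$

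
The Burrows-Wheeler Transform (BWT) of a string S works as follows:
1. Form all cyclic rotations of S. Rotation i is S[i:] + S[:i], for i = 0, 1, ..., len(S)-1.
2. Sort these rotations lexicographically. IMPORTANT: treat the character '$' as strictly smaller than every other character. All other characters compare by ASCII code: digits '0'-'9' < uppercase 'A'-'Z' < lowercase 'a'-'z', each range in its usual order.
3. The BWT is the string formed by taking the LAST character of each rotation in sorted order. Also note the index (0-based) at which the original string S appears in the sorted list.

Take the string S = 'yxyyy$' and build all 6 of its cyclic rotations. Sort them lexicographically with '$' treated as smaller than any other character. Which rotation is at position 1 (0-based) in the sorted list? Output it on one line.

Answer: xyyy$y

Derivation:
All 6 rotations (rotation i = S[i:]+S[:i]):
  rot[0] = yxyyy$
  rot[1] = xyyy$y
  rot[2] = yyy$yx
  rot[3] = yy$yxy
  rot[4] = y$yxyy
  rot[5] = $yxyyy
Sorted (with $ < everything):
  sorted[0] = $yxyyy
  sorted[1] = xyyy$y
  sorted[2] = y$yxyy
  sorted[3] = yxyyy$
  sorted[4] = yy$yxy
  sorted[5] = yyy$yx
sorted[1] = xyyy$y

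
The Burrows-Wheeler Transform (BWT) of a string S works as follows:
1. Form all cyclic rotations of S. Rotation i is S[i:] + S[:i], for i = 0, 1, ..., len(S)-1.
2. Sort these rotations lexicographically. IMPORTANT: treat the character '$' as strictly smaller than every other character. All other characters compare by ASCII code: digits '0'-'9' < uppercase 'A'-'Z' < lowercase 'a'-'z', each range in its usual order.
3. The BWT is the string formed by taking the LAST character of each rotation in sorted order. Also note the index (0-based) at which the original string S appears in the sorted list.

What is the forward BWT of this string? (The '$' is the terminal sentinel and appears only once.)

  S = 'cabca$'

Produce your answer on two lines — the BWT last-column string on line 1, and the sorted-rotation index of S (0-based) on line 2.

Answer: accab$
5

Derivation:
All 6 rotations (rotation i = S[i:]+S[:i]):
  rot[0] = cabca$
  rot[1] = abca$c
  rot[2] = bca$ca
  rot[3] = ca$cab
  rot[4] = a$cabc
  rot[5] = $cabca
Sorted (with $ < everything):
  sorted[0] = $cabca  (last char: 'a')
  sorted[1] = a$cabc  (last char: 'c')
  sorted[2] = abca$c  (last char: 'c')
  sorted[3] = bca$ca  (last char: 'a')
  sorted[4] = ca$cab  (last char: 'b')
  sorted[5] = cabca$  (last char: '$')
Last column: accab$
Original string S is at sorted index 5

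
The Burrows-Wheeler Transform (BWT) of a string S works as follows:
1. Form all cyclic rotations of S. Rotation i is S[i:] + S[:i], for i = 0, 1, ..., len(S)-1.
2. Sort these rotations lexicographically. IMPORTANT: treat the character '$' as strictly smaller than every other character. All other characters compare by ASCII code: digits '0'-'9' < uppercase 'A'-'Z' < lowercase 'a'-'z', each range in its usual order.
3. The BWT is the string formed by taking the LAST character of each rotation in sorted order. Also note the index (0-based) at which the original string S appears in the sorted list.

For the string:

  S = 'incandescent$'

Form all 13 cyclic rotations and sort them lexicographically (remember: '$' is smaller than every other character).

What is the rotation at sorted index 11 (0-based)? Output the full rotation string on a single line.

All 13 rotations (rotation i = S[i:]+S[:i]):
  rot[0] = incandescent$
  rot[1] = ncandescent$i
  rot[2] = candescent$in
  rot[3] = andescent$inc
  rot[4] = ndescent$inca
  rot[5] = descent$incan
  rot[6] = escent$incand
  rot[7] = scent$incande
  rot[8] = cent$incandes
  rot[9] = ent$incandesc
  rot[10] = nt$incandesce
  rot[11] = t$incandescen
  rot[12] = $incandescent
Sorted (with $ < everything):
  sorted[0] = $incandescent
  sorted[1] = andescent$inc
  sorted[2] = candescent$in
  sorted[3] = cent$incandes
  sorted[4] = descent$incan
  sorted[5] = ent$incandesc
  sorted[6] = escent$incand
  sorted[7] = incandescent$
  sorted[8] = ncandescent$i
  sorted[9] = ndescent$inca
  sorted[10] = nt$incandesce
  sorted[11] = scent$incande
  sorted[12] = t$incandescen
sorted[11] = scent$incande

Answer: scent$incande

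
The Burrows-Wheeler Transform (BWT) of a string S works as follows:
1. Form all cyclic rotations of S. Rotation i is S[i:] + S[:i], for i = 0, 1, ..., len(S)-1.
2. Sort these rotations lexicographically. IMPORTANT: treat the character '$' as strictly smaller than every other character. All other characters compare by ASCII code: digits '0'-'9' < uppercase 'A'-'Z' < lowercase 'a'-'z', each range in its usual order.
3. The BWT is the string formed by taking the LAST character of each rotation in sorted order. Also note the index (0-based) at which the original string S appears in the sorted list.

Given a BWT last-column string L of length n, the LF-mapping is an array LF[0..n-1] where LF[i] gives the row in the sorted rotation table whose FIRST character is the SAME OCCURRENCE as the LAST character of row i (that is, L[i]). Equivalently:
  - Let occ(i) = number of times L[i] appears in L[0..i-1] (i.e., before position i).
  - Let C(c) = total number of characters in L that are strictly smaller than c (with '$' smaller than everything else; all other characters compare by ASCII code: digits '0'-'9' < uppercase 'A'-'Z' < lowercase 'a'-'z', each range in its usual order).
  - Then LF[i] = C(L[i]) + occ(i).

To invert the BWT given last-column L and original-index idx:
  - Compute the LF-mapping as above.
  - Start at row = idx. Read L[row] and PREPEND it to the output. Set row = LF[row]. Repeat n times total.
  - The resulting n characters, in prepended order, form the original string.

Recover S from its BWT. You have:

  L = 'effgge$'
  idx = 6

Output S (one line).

LF mapping: 1 3 4 5 6 2 0
Walk LF starting at row 6, prepending L[row]:
  step 1: row=6, L[6]='$', prepend. Next row=LF[6]=0
  step 2: row=0, L[0]='e', prepend. Next row=LF[0]=1
  step 3: row=1, L[1]='f', prepend. Next row=LF[1]=3
  step 4: row=3, L[3]='g', prepend. Next row=LF[3]=5
  step 5: row=5, L[5]='e', prepend. Next row=LF[5]=2
  step 6: row=2, L[2]='f', prepend. Next row=LF[2]=4
  step 7: row=4, L[4]='g', prepend. Next row=LF[4]=6
Reversed output: gfegfe$

Answer: gfegfe$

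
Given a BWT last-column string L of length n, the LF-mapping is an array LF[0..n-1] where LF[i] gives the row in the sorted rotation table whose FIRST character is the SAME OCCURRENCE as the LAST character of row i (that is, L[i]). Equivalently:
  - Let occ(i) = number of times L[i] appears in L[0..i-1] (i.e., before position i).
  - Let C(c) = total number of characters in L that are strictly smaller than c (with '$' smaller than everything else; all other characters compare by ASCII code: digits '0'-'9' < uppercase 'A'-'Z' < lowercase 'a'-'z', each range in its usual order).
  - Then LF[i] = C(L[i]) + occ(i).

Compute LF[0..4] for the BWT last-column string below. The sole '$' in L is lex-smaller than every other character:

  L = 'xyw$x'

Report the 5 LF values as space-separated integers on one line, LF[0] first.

Char counts: '$':1, 'w':1, 'x':2, 'y':1
C (first-col start): C('$')=0, C('w')=1, C('x')=2, C('y')=4
L[0]='x': occ=0, LF[0]=C('x')+0=2+0=2
L[1]='y': occ=0, LF[1]=C('y')+0=4+0=4
L[2]='w': occ=0, LF[2]=C('w')+0=1+0=1
L[3]='$': occ=0, LF[3]=C('$')+0=0+0=0
L[4]='x': occ=1, LF[4]=C('x')+1=2+1=3

Answer: 2 4 1 0 3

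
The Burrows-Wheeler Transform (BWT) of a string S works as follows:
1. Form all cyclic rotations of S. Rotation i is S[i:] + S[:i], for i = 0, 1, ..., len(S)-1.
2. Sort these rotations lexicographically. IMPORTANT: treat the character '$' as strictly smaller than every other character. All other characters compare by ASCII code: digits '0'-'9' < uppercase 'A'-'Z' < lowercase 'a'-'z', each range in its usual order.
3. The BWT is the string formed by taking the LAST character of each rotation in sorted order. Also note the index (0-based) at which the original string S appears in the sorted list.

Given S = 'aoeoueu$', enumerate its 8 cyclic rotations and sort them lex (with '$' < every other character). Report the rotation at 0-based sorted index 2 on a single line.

All 8 rotations (rotation i = S[i:]+S[:i]):
  rot[0] = aoeoueu$
  rot[1] = oeoueu$a
  rot[2] = eoueu$ao
  rot[3] = oueu$aoe
  rot[4] = ueu$aoeo
  rot[5] = eu$aoeou
  rot[6] = u$aoeoue
  rot[7] = $aoeoueu
Sorted (with $ < everything):
  sorted[0] = $aoeoueu
  sorted[1] = aoeoueu$
  sorted[2] = eoueu$ao
  sorted[3] = eu$aoeou
  sorted[4] = oeoueu$a
  sorted[5] = oueu$aoe
  sorted[6] = u$aoeoue
  sorted[7] = ueu$aoeo
sorted[2] = eoueu$ao

Answer: eoueu$ao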